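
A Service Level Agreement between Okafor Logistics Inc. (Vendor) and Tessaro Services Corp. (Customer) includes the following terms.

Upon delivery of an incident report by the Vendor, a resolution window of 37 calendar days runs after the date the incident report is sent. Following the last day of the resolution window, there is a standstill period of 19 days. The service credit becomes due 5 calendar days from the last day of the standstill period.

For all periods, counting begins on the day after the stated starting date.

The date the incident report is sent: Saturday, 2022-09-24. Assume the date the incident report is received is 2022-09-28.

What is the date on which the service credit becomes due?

Adding 37 calendar days to 2022-09-24 gives 2022-10-31, which is the last day of the resolution window.
Adding 19 calendar days to 2022-10-31 gives 2022-11-19, which is the last day of the standstill period.
Adding 5 calendar days to 2022-11-19 gives 2022-11-24, which is the date on which the service credit becomes due.

2022-11-24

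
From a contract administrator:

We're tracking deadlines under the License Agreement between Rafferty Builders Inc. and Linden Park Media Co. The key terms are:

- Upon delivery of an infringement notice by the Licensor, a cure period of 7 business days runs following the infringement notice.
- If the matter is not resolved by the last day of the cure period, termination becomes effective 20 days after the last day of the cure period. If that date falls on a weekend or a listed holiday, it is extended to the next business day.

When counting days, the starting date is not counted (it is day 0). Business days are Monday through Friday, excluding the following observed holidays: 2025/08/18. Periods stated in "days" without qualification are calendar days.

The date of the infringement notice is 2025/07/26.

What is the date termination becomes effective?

2025/08/25

The last day of the cure period: counting 7 business days from Saturday, 2025/07/26 (Jul 28, Jul 29, Jul 30, Jul 31, Aug 1, Aug 4, Aug 5, skipping weekends) reaches Tuesday, 2025/08/05.
The date termination becomes effective: 20 calendar days after 2025/08/05 is 2025/08/25. 2025/08/25 is a Monday and is not a listed holiday, so no roll-forward applies.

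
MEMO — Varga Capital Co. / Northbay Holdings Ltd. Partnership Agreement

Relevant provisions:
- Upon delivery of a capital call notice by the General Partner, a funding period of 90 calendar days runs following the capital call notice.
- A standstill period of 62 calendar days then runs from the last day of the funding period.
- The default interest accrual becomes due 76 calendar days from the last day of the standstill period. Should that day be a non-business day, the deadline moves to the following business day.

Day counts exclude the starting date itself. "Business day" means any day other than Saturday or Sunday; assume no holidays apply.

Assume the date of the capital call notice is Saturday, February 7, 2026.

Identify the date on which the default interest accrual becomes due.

Adding 90 calendar days to February 7, 2026 gives May 8, 2026, which is the last day of the funding period.
The last day of the standstill period: 62 calendar days after May 8, 2026 is July 9, 2026.
The date on which the default interest accrual becomes due: July 9, 2026 + 76 days = September 23, 2026. September 23, 2026 is a Wednesday, so no roll-forward applies.

September 23, 2026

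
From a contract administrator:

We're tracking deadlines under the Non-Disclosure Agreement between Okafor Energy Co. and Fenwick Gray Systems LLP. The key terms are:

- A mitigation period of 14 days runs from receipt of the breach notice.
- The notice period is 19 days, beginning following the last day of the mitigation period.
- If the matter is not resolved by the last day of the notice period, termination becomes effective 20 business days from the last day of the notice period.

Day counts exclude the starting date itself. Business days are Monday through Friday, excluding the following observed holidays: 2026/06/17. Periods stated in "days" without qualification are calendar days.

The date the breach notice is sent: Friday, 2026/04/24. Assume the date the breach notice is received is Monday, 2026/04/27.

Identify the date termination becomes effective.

2026/06/29

Adding 14 calendar days to 2026/04/27 gives 2026/05/11, which is the last day of the mitigation period.
The last day of the notice period: 19 calendar days after 2026/05/11 is 2026/05/30.
The date termination becomes effective: 20 business days after Saturday, 2026/05/30, skipping weekends and the listed holiday on Jun 17 — Jun 1, Jun 2, Jun 3, Jun 4, …, Jun 25, Jun 26, Jun 29 — lands on Monday, 2026/06/29.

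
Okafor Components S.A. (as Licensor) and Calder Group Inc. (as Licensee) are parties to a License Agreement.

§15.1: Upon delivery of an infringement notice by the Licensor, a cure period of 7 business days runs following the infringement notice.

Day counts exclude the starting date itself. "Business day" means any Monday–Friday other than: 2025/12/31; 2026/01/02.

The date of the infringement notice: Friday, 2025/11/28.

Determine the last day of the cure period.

The last day of the cure period: counting 7 business days from Friday, 2025/11/28 (Dec 1, Dec 2, Dec 3, Dec 4, Dec 5, Dec 8, Dec 9, skipping weekends) reaches Tuesday, 2025/12/09.

2025/12/09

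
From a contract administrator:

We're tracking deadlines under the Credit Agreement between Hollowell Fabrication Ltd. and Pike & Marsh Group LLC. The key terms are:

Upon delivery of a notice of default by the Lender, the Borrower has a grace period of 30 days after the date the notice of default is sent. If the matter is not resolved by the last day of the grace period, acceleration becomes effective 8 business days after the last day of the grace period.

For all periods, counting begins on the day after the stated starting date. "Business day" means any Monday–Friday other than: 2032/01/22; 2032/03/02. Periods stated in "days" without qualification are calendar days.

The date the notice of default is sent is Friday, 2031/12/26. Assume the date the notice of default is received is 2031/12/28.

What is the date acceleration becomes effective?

The last day of the grace period: 2031/12/26 + 30 days = 2032/01/25.
From Sunday, 2032/01/25, 8 business days (Jan 26, Jan 27, Jan 28, Jan 29, Jan 30, Feb 2, Feb 3, Feb 4, skipping weekends) brings us to Wednesday, 2032/02/04, which is the date acceleration becomes effective.

2032/02/04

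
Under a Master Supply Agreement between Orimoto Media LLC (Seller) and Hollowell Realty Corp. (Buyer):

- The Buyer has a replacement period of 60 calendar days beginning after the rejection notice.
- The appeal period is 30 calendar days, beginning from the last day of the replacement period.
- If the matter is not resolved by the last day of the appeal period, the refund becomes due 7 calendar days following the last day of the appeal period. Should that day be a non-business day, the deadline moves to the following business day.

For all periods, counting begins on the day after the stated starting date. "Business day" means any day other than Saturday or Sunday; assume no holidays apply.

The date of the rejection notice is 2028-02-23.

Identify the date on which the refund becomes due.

The last day of the replacement period: 2028-02-23 + 60 days = 2028-04-23.
Adding 30 calendar days to 2028-04-23 gives 2028-05-23, which is the last day of the appeal period.
Adding 7 calendar days to 2028-05-23 gives 2028-05-30, which is the date on which the refund becomes due. 2028-05-30 is a Tuesday, so no roll-forward applies.

2028-05-30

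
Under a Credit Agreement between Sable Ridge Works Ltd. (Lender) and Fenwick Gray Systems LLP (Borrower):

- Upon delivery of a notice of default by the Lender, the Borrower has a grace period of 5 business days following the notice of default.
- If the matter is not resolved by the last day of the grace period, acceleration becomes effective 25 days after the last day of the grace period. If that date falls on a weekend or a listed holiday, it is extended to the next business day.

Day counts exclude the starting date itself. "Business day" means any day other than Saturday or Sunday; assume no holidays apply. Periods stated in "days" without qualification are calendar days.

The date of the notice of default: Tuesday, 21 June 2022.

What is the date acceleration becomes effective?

The last day of the grace period: 5 business days after Tuesday, 21 June 2022, skipping weekends — Jun 22, Jun 23, Jun 24, Jun 27, Jun 28 — lands on Tuesday, 28 June 2022.
The date acceleration becomes effective: 28 June 2022 + 25 days = 23 July 2022. That falls on a Saturday, so it rolls to the next business day, Monday, 25 July 2022.

25 July 2022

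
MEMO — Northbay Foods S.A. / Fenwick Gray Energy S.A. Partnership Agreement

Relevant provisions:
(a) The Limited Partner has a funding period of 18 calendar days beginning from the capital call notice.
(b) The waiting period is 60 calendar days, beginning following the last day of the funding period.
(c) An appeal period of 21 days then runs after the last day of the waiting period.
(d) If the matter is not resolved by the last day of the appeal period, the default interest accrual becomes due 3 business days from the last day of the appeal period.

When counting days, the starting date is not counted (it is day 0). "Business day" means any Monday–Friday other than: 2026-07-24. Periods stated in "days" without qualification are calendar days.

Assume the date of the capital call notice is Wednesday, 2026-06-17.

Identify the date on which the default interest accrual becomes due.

2026-09-29

The last day of the funding period: 2026-06-17 + 18 days = 2026-07-05.
Adding 60 calendar days to 2026-07-05 gives 2026-09-03, which is the last day of the waiting period.
The last day of the appeal period: 21 calendar days after 2026-09-03 is 2026-09-24.
From Thursday, 2026-09-24, 3 business days (Sep 25, Sep 28, Sep 29, skipping weekends) brings us to Tuesday, 2026-09-29, which is the date on which the default interest accrual becomes due.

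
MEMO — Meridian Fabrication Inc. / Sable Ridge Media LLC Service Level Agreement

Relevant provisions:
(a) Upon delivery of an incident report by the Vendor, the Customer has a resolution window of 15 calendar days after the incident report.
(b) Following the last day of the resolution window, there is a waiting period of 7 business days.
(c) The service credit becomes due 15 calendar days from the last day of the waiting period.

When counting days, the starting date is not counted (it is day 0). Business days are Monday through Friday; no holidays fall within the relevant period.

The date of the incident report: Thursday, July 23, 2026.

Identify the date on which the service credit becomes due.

The last day of the resolution window: July 23, 2026 + 15 days = August 7, 2026.
The last day of the waiting period: counting 7 business days from Friday, August 7, 2026 (Aug 10, Aug 11, Aug 12, Aug 13, Aug 14, Aug 17, Aug 18, skipping weekends) reaches Tuesday, August 18, 2026.
Adding 15 calendar days to August 18, 2026 gives September 2, 2026, which is the date on which the service credit becomes due.

September 2, 2026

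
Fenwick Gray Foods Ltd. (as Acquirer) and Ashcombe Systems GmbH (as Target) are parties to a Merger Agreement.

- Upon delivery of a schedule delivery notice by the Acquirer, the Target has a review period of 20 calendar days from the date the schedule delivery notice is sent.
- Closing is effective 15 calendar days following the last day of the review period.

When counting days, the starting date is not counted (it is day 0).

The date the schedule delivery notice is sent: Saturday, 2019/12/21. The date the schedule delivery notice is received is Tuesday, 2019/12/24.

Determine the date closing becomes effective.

2020/01/25

The last day of the review period: 20 calendar days after 2019/12/21 is 2020/01/10.
The date closing becomes effective: 2020/01/10 + 15 days = 2020/01/25.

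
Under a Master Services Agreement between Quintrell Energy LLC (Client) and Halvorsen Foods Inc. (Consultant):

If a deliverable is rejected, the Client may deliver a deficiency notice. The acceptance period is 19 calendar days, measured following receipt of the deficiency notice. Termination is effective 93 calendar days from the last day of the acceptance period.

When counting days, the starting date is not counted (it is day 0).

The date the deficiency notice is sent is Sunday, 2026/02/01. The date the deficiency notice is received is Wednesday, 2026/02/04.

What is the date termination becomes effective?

Adding 19 calendar days to 2026/02/04 gives 2026/02/23, which is the last day of the acceptance period.
The date termination becomes effective: 93 calendar days after 2026/02/23 is 2026/05/27.

2026/05/27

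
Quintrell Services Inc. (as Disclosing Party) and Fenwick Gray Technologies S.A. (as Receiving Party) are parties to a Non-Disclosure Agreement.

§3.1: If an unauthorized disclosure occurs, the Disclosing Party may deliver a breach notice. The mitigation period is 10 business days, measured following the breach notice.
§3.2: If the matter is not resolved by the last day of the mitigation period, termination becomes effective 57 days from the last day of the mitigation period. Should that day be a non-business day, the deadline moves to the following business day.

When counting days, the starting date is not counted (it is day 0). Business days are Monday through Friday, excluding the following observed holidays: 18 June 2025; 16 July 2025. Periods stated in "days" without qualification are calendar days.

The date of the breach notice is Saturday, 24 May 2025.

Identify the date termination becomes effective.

4 August 2025

The last day of the mitigation period: 10 business days after Saturday, 24 May 2025, skipping weekends — May 26, May 27, May 28, May 29, May 30, Jun 2, Jun 3, Jun 4, Jun 5, Jun 6 — lands on Friday, 6 June 2025.
The date termination becomes effective: 57 calendar days after 6 June 2025 is 2 August 2025. That falls on a Saturday, so it rolls to the next business day, Monday, 4 August 2025.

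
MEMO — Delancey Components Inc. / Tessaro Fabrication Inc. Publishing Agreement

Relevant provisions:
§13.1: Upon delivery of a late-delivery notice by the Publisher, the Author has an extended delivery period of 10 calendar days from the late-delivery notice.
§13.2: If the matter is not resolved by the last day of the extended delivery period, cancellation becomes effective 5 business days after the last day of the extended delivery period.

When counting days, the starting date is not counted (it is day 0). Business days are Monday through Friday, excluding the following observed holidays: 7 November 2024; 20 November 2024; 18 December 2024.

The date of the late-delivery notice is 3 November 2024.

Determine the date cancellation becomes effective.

21 November 2024

The last day of the extended delivery period: 10 calendar days after 3 November 2024 is 13 November 2024.
From Wednesday, 13 November 2024, 5 business days (Nov 14, Nov 15, Nov 18, Nov 19, Nov 21, skipping weekends and the listed holiday on Nov 20) brings us to Thursday, 21 November 2024, which is the date cancellation becomes effective.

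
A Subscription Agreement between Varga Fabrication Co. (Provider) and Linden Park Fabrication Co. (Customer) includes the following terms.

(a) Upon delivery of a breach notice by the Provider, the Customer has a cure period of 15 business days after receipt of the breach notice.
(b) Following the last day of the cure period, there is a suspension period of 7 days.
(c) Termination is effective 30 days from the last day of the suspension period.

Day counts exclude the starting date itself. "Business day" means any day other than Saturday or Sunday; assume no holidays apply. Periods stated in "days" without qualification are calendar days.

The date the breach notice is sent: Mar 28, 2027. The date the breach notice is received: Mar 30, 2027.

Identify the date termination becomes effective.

May 27, 2027

The last day of the cure period: 15 business days after Tuesday, Mar 30, 2027, skipping weekends — Mar 31, Apr 1, Apr 2, Apr 5, …, Apr 16, Apr 19, Apr 20 — lands on Tuesday, Apr 20, 2027.
Adding 7 calendar days to Apr 20, 2027 gives Apr 27, 2027, which is the last day of the suspension period.
The date termination becomes effective: 30 calendar days after Apr 27, 2027 is May 27, 2027.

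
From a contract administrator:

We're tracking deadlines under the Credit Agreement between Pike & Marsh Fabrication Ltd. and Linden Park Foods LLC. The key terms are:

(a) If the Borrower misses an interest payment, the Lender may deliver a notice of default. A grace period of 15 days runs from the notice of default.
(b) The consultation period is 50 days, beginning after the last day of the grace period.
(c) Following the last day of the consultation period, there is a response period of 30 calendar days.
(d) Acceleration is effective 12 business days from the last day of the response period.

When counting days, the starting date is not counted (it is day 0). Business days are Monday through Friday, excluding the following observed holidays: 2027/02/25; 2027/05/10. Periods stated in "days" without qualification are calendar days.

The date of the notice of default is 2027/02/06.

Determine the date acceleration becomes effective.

2027/05/28

The last day of the grace period: 2027/02/06 + 15 days = 2027/02/21.
The last day of the consultation period: 50 calendar days after 2027/02/21 is 2027/04/12.
The last day of the response period: 2027/04/12 + 30 days = 2027/05/12.
The date acceleration becomes effective: counting 12 business days from Wednesday, 2027/05/12 (May 13, May 14, May 17, May 18, …, May 26, May 27, May 28, skipping weekends) reaches Friday, 2027/05/28.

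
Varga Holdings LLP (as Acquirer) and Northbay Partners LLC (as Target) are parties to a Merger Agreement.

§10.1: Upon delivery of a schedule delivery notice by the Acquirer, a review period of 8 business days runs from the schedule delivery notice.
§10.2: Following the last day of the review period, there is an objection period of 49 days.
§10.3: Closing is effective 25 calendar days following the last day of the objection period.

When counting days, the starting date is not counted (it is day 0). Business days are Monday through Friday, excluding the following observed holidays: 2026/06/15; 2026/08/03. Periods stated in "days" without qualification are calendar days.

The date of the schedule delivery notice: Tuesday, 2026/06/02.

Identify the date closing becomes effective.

2026/08/25

From Tuesday, 2026/06/02, 8 business days (Jun 3, Jun 4, Jun 5, Jun 8, Jun 9, Jun 10, Jun 11, Jun 12, skipping weekends) brings us to Friday, 2026/06/12, which is the last day of the review period.
Adding 49 calendar days to 2026/06/12 gives 2026/07/31, which is the last day of the objection period.
The date closing becomes effective: 25 calendar days after 2026/07/31 is 2026/08/25.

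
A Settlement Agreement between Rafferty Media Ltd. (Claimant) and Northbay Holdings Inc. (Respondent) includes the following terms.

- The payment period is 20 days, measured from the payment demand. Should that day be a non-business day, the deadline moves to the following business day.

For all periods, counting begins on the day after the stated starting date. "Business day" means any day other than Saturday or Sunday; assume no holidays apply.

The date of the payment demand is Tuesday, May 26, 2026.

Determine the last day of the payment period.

The last day of the payment period: 20 calendar days after May 26, 2026 is Jun 15, 2026. Jun 15, 2026 is a Monday, so no roll-forward applies.

Jun 15, 2026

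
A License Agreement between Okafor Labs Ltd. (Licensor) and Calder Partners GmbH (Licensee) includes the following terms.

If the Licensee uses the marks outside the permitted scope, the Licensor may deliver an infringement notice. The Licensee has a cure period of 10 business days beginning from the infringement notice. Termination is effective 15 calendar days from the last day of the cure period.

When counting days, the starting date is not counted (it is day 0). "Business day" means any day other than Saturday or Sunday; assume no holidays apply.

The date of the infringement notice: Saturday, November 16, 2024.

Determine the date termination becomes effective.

The last day of the cure period: counting 10 business days from Saturday, November 16, 2024 (Nov 18, Nov 19, Nov 20, Nov 21, Nov 22, Nov 25, Nov 26, Nov 27, Nov 28, Nov 29, skipping weekends) reaches Friday, November 29, 2024.
Adding 15 calendar days to November 29, 2024 gives December 14, 2024, which is the date termination becomes effective.

December 14, 2024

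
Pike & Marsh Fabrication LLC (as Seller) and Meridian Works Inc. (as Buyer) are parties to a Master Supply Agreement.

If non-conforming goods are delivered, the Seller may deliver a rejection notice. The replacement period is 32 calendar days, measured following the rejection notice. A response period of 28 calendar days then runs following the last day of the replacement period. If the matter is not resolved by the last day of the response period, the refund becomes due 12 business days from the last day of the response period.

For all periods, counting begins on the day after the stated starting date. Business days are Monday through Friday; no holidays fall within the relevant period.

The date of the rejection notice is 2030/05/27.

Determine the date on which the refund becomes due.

The last day of the replacement period: 2030/05/27 + 32 days = 2030/06/28.
Adding 28 calendar days to 2030/06/28 gives 2030/07/26, which is the last day of the response period.
The date on which the refund becomes due: counting 12 business days from Friday, 2030/07/26 (Jul 29, Jul 30, Jul 31, Aug 1, …, Aug 9, Aug 12, Aug 13, skipping weekends) reaches Tuesday, 2030/08/13.

2030/08/13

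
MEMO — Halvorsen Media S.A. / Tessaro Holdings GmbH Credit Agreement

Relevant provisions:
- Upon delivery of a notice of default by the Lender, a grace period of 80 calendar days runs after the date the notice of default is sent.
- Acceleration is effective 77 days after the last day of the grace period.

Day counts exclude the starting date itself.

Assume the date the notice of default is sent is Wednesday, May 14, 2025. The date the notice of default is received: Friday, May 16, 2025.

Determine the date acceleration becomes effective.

Adding 80 calendar days to May 14, 2025 gives August 2, 2025, which is the last day of the grace period.
Adding 77 calendar days to August 2, 2025 gives October 18, 2025, which is the date acceleration becomes effective.

October 18, 2025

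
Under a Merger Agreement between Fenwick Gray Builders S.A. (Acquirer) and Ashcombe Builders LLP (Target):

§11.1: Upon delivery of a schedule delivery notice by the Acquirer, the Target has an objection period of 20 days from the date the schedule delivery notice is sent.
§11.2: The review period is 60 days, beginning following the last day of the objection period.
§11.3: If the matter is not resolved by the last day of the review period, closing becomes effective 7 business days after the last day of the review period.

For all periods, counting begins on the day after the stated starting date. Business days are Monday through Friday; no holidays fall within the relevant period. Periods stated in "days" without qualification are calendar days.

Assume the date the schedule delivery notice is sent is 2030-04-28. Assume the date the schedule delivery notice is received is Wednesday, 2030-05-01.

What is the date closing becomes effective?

2030-07-26

Adding 20 calendar days to 2030-04-28 gives 2030-05-18, which is the last day of the objection period.
Adding 60 calendar days to 2030-05-18 gives 2030-07-17, which is the last day of the review period.
The date closing becomes effective: counting 7 business days from Wednesday, 2030-07-17 (Jul 18, Jul 19, Jul 22, Jul 23, Jul 24, Jul 25, Jul 26, skipping weekends) reaches Friday, 2030-07-26.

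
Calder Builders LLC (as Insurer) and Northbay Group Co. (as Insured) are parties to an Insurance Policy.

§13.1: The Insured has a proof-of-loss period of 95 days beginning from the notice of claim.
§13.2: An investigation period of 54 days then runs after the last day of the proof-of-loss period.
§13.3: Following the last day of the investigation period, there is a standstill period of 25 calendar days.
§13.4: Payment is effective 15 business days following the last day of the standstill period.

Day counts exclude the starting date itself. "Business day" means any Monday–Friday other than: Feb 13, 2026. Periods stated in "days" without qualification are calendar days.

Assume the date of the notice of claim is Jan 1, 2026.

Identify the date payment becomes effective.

Jul 15, 2026

Adding 95 calendar days to Jan 1, 2026 gives Apr 6, 2026, which is the last day of the proof-of-loss period.
The last day of the investigation period: Apr 6, 2026 + 54 days = May 30, 2026.
The last day of the standstill period: May 30, 2026 + 25 days = Jun 24, 2026.
The date payment becomes effective: counting 15 business days from Wednesday, Jun 24, 2026 (Jun 25, Jun 26, Jun 29, Jun 30, …, Jul 13, Jul 14, Jul 15, skipping weekends) reaches Wednesday, Jul 15, 2026.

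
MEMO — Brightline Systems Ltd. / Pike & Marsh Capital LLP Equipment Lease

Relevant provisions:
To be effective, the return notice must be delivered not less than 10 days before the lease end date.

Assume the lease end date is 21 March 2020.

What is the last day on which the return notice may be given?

11 March 2020

Counting back 10 calendar days from 21 March 2020 gives 11 March 2020.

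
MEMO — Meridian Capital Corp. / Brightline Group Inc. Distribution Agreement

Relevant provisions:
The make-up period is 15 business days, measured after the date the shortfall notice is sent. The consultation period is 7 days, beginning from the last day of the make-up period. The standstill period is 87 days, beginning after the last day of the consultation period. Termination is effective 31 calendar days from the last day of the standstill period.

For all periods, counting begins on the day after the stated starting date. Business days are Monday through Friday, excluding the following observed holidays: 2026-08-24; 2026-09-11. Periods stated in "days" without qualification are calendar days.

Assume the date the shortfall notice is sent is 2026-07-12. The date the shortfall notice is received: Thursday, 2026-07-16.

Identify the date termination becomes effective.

The last day of the make-up period: counting 15 business days from Sunday, 2026-07-12 (Jul 13, Jul 14, Jul 15, Jul 16, …, Jul 29, Jul 30, Jul 31, skipping weekends) reaches Friday, 2026-07-31.
The last day of the consultation period: 2026-07-31 + 7 days = 2026-08-07.
The last day of the standstill period: 2026-08-07 + 87 days = 2026-11-02.
The date termination becomes effective: 31 calendar days after 2026-11-02 is 2026-12-03.

2026-12-03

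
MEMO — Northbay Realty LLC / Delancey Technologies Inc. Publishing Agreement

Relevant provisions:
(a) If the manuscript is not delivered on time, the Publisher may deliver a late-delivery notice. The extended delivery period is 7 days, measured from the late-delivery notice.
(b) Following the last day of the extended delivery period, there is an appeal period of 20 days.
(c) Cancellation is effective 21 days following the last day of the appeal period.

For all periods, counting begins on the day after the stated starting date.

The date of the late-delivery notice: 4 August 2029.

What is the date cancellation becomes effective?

21 September 2029

Adding 7 calendar days to 4 August 2029 gives 11 August 2029, which is the last day of the extended delivery period.
The last day of the appeal period: 20 calendar days after 11 August 2029 is 31 August 2029.
The date cancellation becomes effective: 31 August 2029 + 21 days = 21 September 2029.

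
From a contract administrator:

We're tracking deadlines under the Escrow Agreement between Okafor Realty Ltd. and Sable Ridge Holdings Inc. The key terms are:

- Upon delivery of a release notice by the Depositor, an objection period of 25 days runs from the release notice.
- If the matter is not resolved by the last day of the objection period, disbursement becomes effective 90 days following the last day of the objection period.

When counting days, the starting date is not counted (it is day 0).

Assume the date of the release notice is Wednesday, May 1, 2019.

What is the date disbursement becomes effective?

Adding 25 calendar days to May 1, 2019 gives May 26, 2019, which is the last day of the objection period.
Adding 90 calendar days to May 26, 2019 gives August 24, 2019, which is the date disbursement becomes effective.

August 24, 2019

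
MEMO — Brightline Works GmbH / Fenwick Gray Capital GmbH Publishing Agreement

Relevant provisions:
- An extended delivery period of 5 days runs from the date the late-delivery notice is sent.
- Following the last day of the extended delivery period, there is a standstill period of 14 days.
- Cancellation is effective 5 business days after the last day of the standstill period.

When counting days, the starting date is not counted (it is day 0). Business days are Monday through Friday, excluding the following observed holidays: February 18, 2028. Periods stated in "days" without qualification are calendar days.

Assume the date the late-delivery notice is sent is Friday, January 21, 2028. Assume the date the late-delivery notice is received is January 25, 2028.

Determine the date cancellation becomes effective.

February 16, 2028

The last day of the extended delivery period: 5 calendar days after January 21, 2028 is January 26, 2028.
The last day of the standstill period: 14 calendar days after January 26, 2028 is February 9, 2028.
The date cancellation becomes effective: 5 business days after Wednesday, February 9, 2028, skipping weekends — Feb 10, Feb 11, Feb 14, Feb 15, Feb 16 — lands on Wednesday, February 16, 2028.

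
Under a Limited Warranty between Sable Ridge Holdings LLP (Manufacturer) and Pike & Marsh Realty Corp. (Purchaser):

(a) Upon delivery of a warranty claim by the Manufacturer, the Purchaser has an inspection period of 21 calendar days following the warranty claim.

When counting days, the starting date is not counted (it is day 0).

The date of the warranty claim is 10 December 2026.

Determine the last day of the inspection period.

The last day of the inspection period: 10 December 2026 + 21 days = 31 December 2026.

31 December 2026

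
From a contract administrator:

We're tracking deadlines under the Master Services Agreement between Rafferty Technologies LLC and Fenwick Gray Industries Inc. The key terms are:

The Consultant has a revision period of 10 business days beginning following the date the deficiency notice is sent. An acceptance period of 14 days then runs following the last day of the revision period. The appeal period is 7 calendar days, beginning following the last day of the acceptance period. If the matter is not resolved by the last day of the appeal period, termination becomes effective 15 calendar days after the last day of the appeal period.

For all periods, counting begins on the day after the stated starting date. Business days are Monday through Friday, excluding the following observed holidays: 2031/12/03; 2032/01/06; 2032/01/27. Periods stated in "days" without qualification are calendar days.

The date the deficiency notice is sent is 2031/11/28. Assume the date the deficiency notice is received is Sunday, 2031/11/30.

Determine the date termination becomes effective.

2032/01/20

From Friday, 2031/11/28, 10 business days (Dec 1, Dec 2, Dec 4, Dec 5, Dec 8, Dec 9, Dec 10, Dec 11, Dec 12, Dec 15, skipping weekends and the listed holiday on Dec 3) brings us to Monday, 2031/12/15, which is the last day of the revision period.
The last day of the acceptance period: 14 calendar days after 2031/12/15 is 2031/12/29.
The last day of the appeal period: 2031/12/29 + 7 days = 2032/01/05.
The date termination becomes effective: 15 calendar days after 2032/01/05 is 2032/01/20.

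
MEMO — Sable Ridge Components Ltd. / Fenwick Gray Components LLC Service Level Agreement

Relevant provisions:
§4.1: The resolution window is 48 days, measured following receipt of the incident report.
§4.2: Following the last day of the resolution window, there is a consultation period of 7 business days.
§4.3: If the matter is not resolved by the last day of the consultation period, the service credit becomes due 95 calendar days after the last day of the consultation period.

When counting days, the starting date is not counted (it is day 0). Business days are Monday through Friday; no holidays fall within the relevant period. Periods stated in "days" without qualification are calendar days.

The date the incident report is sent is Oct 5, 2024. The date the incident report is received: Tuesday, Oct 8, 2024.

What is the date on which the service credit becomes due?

Mar 9, 2025

The last day of the resolution window: Oct 8, 2024 + 48 days = Nov 25, 2024.
The last day of the consultation period: counting 7 business days from Monday, Nov 25, 2024 (Nov 26, Nov 27, Nov 28, Nov 29, Dec 2, Dec 3, Dec 4, skipping weekends) reaches Wednesday, Dec 4, 2024.
The date on which the service credit becomes due: Dec 4, 2024 + 95 days = Mar 9, 2025.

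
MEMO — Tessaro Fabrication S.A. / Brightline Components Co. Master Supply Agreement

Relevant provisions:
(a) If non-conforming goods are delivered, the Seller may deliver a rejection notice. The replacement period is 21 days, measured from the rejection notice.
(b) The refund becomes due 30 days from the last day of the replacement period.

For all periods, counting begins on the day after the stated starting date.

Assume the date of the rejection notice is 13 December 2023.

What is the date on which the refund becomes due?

2 February 2024

Adding 21 calendar days to 13 December 2023 gives 3 January 2024, which is the last day of the replacement period.
The date on which the refund becomes due: 3 January 2024 + 30 days = 2 February 2024.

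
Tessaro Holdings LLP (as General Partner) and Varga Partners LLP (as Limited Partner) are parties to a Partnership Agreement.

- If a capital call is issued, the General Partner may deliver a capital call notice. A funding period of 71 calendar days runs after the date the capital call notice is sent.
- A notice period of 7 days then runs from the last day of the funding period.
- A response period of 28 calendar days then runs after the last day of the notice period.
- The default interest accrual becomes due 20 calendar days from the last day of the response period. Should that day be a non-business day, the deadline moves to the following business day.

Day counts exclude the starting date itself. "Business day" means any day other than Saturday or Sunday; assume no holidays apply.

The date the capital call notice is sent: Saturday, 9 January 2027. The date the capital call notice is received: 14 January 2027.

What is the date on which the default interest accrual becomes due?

Adding 71 calendar days to 9 January 2027 gives 21 March 2027, which is the last day of the funding period.
The last day of the notice period: 21 March 2027 + 7 days = 28 March 2027.
Adding 28 calendar days to 28 March 2027 gives 25 April 2027, which is the last day of the response period.
Adding 20 calendar days to 25 April 2027 gives 15 May 2027, which is the date on which the default interest accrual becomes due. That falls on a Saturday, so it rolls to the next business day, Monday, 17 May 2027.

17 May 2027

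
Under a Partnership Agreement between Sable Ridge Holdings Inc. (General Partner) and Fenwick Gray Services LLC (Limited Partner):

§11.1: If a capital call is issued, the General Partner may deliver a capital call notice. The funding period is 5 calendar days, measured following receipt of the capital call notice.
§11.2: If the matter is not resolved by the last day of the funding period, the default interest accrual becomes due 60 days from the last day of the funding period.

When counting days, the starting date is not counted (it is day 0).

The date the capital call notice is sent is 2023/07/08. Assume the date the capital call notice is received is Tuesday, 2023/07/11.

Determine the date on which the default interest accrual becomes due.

The last day of the funding period: 2023/07/11 + 5 days = 2023/07/16.
Adding 60 calendar days to 2023/07/16 gives 2023/09/14, which is the date on which the default interest accrual becomes due.

2023/09/14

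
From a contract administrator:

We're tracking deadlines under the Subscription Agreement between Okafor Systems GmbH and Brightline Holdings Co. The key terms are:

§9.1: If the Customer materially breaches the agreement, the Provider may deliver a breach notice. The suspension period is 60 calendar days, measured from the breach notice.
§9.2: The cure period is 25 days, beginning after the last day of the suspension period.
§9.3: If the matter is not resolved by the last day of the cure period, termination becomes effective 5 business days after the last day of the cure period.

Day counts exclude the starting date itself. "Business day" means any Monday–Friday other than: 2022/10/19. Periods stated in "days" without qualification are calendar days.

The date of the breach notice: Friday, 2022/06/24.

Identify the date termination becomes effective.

2022/09/23

Adding 60 calendar days to 2022/06/24 gives 2022/08/23, which is the last day of the suspension period.
Adding 25 calendar days to 2022/08/23 gives 2022/09/17, which is the last day of the cure period.
The date termination becomes effective: counting 5 business days from Saturday, 2022/09/17 (Sep 19, Sep 20, Sep 21, Sep 22, Sep 23, skipping weekends) reaches Friday, 2022/09/23.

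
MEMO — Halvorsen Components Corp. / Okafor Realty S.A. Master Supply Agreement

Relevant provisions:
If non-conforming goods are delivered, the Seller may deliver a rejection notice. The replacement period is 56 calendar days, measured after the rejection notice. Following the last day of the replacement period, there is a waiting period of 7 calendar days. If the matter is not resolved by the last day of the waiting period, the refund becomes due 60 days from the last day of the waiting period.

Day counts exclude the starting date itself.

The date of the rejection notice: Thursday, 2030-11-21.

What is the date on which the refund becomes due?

The last day of the replacement period: 2030-11-21 + 56 days = 2031-01-16.
The last day of the waiting period: 7 calendar days after 2031-01-16 is 2031-01-23.
The date on which the refund becomes due: 60 calendar days after 2031-01-23 is 2031-03-24.

2031-03-24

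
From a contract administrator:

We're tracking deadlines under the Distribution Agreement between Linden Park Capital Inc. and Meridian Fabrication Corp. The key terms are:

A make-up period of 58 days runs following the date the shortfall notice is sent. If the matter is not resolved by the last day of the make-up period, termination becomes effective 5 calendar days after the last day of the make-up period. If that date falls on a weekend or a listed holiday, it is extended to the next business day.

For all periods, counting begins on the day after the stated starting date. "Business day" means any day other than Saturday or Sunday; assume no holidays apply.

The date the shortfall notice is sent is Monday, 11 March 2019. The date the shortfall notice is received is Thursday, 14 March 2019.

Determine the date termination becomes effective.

13 May 2019

The last day of the make-up period: 11 March 2019 + 58 days = 8 May 2019.
Adding 5 calendar days to 8 May 2019 gives 13 May 2019, which is the date termination becomes effective. 13 May 2019 is a Monday, so no roll-forward applies.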